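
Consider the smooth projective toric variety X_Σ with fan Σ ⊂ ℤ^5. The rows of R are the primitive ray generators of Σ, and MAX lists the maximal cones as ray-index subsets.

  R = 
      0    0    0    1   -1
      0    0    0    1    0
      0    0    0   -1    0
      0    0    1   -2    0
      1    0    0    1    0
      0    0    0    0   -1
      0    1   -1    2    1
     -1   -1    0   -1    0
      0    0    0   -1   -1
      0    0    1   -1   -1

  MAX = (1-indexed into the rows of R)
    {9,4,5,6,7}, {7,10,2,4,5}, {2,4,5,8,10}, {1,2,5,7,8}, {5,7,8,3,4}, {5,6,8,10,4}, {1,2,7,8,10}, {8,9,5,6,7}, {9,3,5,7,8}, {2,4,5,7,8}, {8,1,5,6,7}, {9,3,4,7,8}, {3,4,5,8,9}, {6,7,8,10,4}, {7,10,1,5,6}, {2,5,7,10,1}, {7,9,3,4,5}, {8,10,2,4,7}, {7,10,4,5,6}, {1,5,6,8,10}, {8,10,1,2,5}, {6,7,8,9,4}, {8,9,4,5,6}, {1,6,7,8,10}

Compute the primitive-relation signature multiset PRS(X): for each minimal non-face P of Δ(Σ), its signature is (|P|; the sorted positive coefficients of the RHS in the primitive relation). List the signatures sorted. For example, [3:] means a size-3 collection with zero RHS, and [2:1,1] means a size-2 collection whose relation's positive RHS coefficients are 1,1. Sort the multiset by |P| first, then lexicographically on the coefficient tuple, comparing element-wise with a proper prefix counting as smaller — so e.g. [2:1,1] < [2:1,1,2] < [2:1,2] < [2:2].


|primitive collections| = 12. Relations:

  {2,3}:  v_{2} + v_{3} = 0  ⇒ sig = [2:]
  {1,3}:  v_{1} + v_{3} = v_{6}  ⇒ sig = [2:1]
  {1,4}:  v_{1} + v_{4} = v_{10}  ⇒ sig = [2:1]
  {2,6}:  v_{2} + v_{6} = v_{1}  ⇒ sig = [2:1]
  {2,9}:  v_{2} + v_{9} = v_{6}  ⇒ sig = [2:1]
  {3,6}:  v_{3} + v_{6} = v_{9}  ⇒ sig = [2:1]
  {3,10}:  v_{3} + v_{10} = v_{4} + v_{6}  ⇒ sig = [2:1,1]
  {9,10}:  v_{9} + v_{10} = v_{4} + 2·v_{6}  ⇒ sig = [2:1,2]
  {1,9}:  v_{1} + v_{9} = 2·v_{6}  ⇒ sig = [2:2]
  {5,7,8,10}:  v_{5} + v_{7} + v_{8} + v_{10} = v_{2}  ⇒ sig = [4:1]
  {4,5,6,7,8}:  v_{4} + v_{5} + v_{6} + v_{7} + v_{8} = 0  ⇒ sig = [5:]
  {4,5,7,8,9}:  v_{4} + v_{5} + v_{7} + v_{8} + v_{9} = v_{3}  ⇒ sig = [5:1]

so the primitive-relation signature multiset is
    |P|=2: 9 collections, coeffs (), (1), (1), (1), (1), (1), (1,1), (1,2), (2)
    |P|=4: 1 collection, coeffs (1)
    |P|=5: 2 collections, coeffs (), (1)


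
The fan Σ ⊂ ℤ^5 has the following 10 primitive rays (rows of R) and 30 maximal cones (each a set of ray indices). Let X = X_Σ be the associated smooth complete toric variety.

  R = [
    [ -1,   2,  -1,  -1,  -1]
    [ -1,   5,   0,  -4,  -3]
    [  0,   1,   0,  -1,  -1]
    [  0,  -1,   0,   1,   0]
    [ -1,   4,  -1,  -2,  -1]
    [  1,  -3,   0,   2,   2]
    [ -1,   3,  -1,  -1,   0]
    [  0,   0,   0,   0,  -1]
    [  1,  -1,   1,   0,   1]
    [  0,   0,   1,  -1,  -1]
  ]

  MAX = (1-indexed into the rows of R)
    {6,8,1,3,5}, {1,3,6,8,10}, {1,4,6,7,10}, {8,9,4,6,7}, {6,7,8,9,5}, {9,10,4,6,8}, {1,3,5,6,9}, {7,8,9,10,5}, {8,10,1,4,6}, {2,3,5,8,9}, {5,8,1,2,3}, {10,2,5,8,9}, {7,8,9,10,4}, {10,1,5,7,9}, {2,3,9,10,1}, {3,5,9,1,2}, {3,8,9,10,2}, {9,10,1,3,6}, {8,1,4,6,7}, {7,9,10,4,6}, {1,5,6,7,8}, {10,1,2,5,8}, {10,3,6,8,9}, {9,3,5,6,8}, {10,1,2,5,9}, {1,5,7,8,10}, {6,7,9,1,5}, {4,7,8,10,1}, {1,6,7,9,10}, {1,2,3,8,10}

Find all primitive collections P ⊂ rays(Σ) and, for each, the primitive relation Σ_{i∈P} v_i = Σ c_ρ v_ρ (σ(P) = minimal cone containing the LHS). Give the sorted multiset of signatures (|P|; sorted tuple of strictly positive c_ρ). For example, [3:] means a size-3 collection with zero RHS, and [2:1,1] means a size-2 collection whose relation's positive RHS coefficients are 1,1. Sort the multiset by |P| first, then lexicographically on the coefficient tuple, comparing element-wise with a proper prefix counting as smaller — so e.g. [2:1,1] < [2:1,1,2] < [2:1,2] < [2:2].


Minimal non-faces — 11 found among 10 rays, 30 max cones:

  {3,4}:  v_{3} + v_{4} = v_{8} — sig = [2:1]
  {3,7}:  v_{3} + v_{7} = v_{5} — sig = [2:1]
  {4,5}:  v_{4} + v_{5} = v_{7} + v_{8} — sig = [2:1,1]
  {2,4}:  v_{2} + v_{4} = v_{5} + v_{8} + v_{10} — sig = [2:1,1,1]
  {2,6}:  v_{2} + v_{6} = v_{1} + v_{3} + v_{9} — sig = [2:1,1,1]
  {2,7}:  v_{2} + v_{7} = 2·v_{5} + v_{10} — sig = [2:1,2]
  {1,4,9}:  v_{1} + v_{4} + v_{9} = 0 — sig = [3:]
  {1,8,9}:  v_{1} + v_{8} + v_{9} = v_{3} — sig = [3:1]
  {3,5,10}:  v_{3} + v_{5} + v_{10} = v_{2} — sig = [3:1]
  {5,6,10}:  v_{5} + v_{6} + v_{10} = v_{1} + v_{9} — sig = [3:1,1]
  {6,7,8,10}:  v_{6} + v_{7} + v_{8} + v_{10} = 0 — sig = [4:]

so the primitive-relation signature multiset is
[[2:1], [2:1], [2:1,1], [2:1,1,1], [2:1,1,1], [2:1,2], [3:], [3:1], [3:1], [3:1,1], [4:]]


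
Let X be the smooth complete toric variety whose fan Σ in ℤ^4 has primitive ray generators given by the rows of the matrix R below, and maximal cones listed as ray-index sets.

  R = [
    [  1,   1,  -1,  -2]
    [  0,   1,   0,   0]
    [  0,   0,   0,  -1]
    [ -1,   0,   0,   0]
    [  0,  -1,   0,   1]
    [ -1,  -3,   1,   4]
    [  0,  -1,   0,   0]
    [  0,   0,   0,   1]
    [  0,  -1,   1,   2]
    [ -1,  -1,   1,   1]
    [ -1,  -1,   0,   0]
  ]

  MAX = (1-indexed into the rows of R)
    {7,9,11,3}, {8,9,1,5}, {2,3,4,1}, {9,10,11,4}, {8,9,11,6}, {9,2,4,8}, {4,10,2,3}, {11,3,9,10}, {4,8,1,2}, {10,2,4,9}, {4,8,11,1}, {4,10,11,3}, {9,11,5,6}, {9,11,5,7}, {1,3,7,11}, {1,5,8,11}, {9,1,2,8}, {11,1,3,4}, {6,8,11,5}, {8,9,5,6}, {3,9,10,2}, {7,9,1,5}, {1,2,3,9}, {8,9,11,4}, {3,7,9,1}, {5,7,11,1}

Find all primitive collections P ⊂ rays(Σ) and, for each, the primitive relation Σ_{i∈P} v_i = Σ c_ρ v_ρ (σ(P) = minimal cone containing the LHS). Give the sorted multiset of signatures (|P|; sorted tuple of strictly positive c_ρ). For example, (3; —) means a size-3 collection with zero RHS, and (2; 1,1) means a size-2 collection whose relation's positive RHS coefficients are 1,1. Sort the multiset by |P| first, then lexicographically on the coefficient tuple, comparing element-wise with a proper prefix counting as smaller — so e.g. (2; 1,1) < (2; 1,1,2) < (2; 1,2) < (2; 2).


The 22 primitive collections of Σ (r=11, n=4):

  • {2,7}:  v_{2} + v_{7} = 0 — sig = (2; —)
  • {3,8}:  v_{3} + v_{8} = 0 — sig = (2; —)
  • {1,10}:  v_{1} + v_{10} = v_{3} — sig = (2; 1)
  • {2,5}:  v_{2} + v_{5} = v_{8} — sig = (2; 1)
  • {2,11}:  v_{2} + v_{11} = v_{4} — sig = (2; 1)
  • {3,5}:  v_{3} + v_{5} = v_{7} — sig = (2; 1)
  • {4,7}:  v_{4} + v_{7} = v_{11} — sig = (2; 1)
  • {7,8}:  v_{7} + v_{8} = v_{5} — sig = (2; 1)
  • {4,5}:  v_{4} + v_{5} = v_{8} + v_{11} — sig = (2; 1,1)
  • {5,10}:  v_{5} + v_{10} = v_{9} + v_{11} — sig = (2; 1,1)
  • {8,10}:  v_{8} + v_{10} = v_{4} + v_{9} — sig = (2; 1,1)
  • {3,6}:  v_{3} + v_{6} = v_{5} + v_{9} + v_{11} — sig = (2; 1,1,1)
  • {7,10}:  v_{7} + v_{10} = v_{3} + v_{9} + v_{11} — sig = (2; 1,1,1)
  • {2,6}:  v_{2} + v_{6} = 2·v_{8} + v_{9} + v_{11} — sig = (2; 1,1,2)
  • {6,7}:  v_{6} + v_{7} = 2·v_{5} + v_{9} + v_{11} — sig = (2; 1,1,2)
  • {4,6}:  v_{4} + v_{6} = 2·v_{8} + v_{9} + 2·v_{11} — sig = (2; 1,2,2)
  • {6,10}:  v_{6} + v_{10} = v_{8} + 2·v_{9} + 2·v_{11} — sig = (2; 1,2,2)
  • {1,6}:  v_{1} + v_{6} = 2·v_{5} — sig = (2; 2)
  • {1,4,9}:  v_{1} + v_{4} + v_{9} = 0 — sig = (3; —)
  • {1,9,11}:  v_{1} + v_{9} + v_{11} = v_{7} — sig = (3; 1)
  • {3,4,9}:  v_{3} + v_{4} + v_{9} = v_{10} — sig = (3; 1)
  • {5,8,9,11}:  v_{5} + v_{8} + v_{9} + v_{11} = v_{6} — sig = (4; 1)

Hence PRS(X_Σ) =
{ (2; —) ×2,  (2; 1) ×6,  (2; 1,1) ×3,  (2; 1,1,1) ×2,  (2; 1,1,2) ×2,  (2; 1,2,2) ×2,  (2; 2),  (3; —),  (3; 1) ×2,  (4; 1) }


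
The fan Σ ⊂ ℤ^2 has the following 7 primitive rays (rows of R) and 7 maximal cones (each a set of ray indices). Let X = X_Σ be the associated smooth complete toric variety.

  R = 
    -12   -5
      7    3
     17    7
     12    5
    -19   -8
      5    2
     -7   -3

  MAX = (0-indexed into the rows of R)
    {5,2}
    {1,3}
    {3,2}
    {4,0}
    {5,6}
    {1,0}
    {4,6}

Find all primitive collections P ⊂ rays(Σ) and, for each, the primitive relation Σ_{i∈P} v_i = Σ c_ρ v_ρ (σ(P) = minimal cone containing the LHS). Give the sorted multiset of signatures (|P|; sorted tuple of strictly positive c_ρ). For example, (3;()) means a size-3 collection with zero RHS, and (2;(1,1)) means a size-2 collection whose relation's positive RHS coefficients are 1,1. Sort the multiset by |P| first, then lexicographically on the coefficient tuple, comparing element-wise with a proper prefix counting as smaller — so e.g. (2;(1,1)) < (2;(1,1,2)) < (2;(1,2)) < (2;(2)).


14 minimal non-faces of Δ(Σ) (on 7 rays):

  P={0,3}:  v_{0} + v_{3} = 0 ; sig = (2;())
  P={1,6}:  v_{1} + v_{6} = 0 ; sig = (2;())
  P={0,2}:  v_{0} + v_{2} = v_{5} ; sig = (2;(1))
  P={0,5}:  v_{0} + v_{5} = v_{6} ; sig = (2;(1))
  P={0,6}:  v_{0} + v_{6} = v_{4} ; sig = (2;(1))
  P={1,4}:  v_{1} + v_{4} = v_{0} ; sig = (2;(1))
  P={1,5}:  v_{1} + v_{5} = v_{3} ; sig = (2;(1))
  P={3,4}:  v_{3} + v_{4} = v_{6} ; sig = (2;(1))
  P={3,5}:  v_{3} + v_{5} = v_{2} ; sig = (2;(1))
  P={3,6}:  v_{3} + v_{6} = v_{5} ; sig = (2;(1))
  P={2,4}:  v_{2} + v_{4} = v_{5} + v_{6} ; sig = (2;(1,1))
  P={1,2}:  v_{1} + v_{2} = 2·v_{3} ; sig = (2;(2))
  P={2,6}:  v_{2} + v_{6} = 2·v_{5} ; sig = (2;(2))
  P={4,5}:  v_{4} + v_{5} = 2·v_{6} ; sig = (2;(2))

Signatures (|P|; sorted positive RHS coefficients), sorted:
{ (2;()) ×2,  (2;(1)) ×8,  (2;(1,1)),  (2;(2)) ×3 }


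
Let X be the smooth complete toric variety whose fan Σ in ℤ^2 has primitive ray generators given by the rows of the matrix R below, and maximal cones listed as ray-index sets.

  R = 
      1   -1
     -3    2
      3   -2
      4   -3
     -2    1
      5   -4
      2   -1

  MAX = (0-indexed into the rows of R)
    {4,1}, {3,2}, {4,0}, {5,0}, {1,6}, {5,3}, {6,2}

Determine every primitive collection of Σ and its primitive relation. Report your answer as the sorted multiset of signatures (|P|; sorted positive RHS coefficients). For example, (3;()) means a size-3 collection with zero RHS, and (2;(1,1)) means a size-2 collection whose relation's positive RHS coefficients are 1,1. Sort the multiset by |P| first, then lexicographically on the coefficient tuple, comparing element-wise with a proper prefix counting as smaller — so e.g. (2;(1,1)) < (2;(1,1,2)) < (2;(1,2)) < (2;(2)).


14 collections generate NE(X_Σ); each relation:

  • {1,2}:  v_{1} + v_{2} = 0  →  sig = (2;())
  • {4,6}:  v_{4} + v_{6} = 0  →  sig = (2;())
  • {0,1}:  v_{0} + v_{1} = v_{4}  →  sig = (2;(1))
  • {0,2}:  v_{0} + v_{2} = v_{3}  →  sig = (2;(1))
  • {0,3}:  v_{0} + v_{3} = v_{5}  →  sig = (2;(1))
  • {0,6}:  v_{0} + v_{6} = v_{2}  →  sig = (2;(1))
  • {1,3}:  v_{1} + v_{3} = v_{0}  →  sig = (2;(1))
  • {2,4}:  v_{2} + v_{4} = v_{0}  →  sig = (2;(1))
  • {5,6}:  v_{5} + v_{6} = v_{2} + v_{3}  →  sig = (2;(1,1))
  • {1,5}:  v_{1} + v_{5} = 2·v_{0}  →  sig = (2;(2))
  • {2,5}:  v_{2} + v_{5} = 2·v_{3}  →  sig = (2;(2))
  • {3,4}:  v_{3} + v_{4} = 2·v_{0}  →  sig = (2;(2))
  • {3,6}:  v_{3} + v_{6} = 2·v_{2}  →  sig = (2;(2))
  • {4,5}:  v_{4} + v_{5} = 3·v_{0}  →  sig = (2;(3))

so the primitive-relation signature multiset is
{ (2;()) ×2,  (2;(1)) ×6,  (2;(1,1)),  (2;(2)) ×4,  (2;(3)) }


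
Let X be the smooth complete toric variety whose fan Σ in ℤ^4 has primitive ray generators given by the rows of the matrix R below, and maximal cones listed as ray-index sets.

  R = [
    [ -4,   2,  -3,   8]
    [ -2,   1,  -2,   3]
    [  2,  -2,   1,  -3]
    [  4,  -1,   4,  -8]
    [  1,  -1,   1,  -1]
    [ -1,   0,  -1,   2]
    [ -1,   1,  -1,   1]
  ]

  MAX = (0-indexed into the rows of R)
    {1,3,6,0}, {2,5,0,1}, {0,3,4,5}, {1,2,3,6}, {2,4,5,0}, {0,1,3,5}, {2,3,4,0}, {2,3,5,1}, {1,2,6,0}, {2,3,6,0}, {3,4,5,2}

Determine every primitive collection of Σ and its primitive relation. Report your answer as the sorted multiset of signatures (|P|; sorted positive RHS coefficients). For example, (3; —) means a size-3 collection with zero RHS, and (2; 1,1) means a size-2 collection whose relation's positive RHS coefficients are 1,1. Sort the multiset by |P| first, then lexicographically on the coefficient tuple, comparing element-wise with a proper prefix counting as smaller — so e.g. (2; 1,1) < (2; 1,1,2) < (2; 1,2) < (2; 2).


|primitive collections| = 5. Relations:

  {4,6}:  v_{4} + v_{6} = 0  ⟹  sig = (2; —)
  {1,4}:  v_{1} + v_{4} = v_{5}  ⟹  sig = (2; 1)
  {5,6}:  v_{5} + v_{6} = v_{1}  ⟹  sig = (2; 1)
  {0,1,2,3}:  v_{0} + v_{1} + v_{2} + v_{3} = 0  ⟹  sig = (4; —)
  {0,2,3,5}:  v_{0} + v_{2} + v_{3} + v_{5} = v_{4}  ⟹  sig = (4; 1)

Sorted signature multiset PRS(X):
    (2; —)
    (2; 1)
    (2; 1)
    (4; —)
    (4; 1)


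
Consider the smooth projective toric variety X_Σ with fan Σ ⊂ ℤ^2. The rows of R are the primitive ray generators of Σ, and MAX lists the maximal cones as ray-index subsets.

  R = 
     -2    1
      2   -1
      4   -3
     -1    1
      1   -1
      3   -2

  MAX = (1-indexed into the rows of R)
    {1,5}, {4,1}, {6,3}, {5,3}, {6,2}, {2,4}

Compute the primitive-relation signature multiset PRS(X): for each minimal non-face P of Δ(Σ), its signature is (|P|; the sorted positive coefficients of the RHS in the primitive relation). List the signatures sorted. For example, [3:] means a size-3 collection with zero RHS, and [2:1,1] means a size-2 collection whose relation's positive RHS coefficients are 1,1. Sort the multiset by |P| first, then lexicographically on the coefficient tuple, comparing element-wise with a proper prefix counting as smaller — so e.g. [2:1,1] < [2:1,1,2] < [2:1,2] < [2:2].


|primitive collections| = 9. Relations:

  {1,2}:  v_{1} + v_{2} = 0 ; sig = [2:]
  {4,5}:  v_{4} + v_{5} = 0 ; sig = [2:]
  {1,6}:  v_{1} + v_{6} = v_{5} ; sig = [2:1]
  {2,5}:  v_{2} + v_{5} = v_{6} ; sig = [2:1]
  {3,4}:  v_{3} + v_{4} = v_{6} ; sig = [2:1]
  {4,6}:  v_{4} + v_{6} = v_{2} ; sig = [2:1]
  {5,6}:  v_{5} + v_{6} = v_{3} ; sig = [2:1]
  {1,3}:  v_{1} + v_{3} = 2·v_{5} ; sig = [2:2]
  {2,3}:  v_{2} + v_{3} = 2·v_{6} ; sig = [2:2]

Hence PRS(X_Σ) =
[[2:], [2:], [2:1], [2:1], [2:1], [2:1], [2:1], [2:2], [2:2]]


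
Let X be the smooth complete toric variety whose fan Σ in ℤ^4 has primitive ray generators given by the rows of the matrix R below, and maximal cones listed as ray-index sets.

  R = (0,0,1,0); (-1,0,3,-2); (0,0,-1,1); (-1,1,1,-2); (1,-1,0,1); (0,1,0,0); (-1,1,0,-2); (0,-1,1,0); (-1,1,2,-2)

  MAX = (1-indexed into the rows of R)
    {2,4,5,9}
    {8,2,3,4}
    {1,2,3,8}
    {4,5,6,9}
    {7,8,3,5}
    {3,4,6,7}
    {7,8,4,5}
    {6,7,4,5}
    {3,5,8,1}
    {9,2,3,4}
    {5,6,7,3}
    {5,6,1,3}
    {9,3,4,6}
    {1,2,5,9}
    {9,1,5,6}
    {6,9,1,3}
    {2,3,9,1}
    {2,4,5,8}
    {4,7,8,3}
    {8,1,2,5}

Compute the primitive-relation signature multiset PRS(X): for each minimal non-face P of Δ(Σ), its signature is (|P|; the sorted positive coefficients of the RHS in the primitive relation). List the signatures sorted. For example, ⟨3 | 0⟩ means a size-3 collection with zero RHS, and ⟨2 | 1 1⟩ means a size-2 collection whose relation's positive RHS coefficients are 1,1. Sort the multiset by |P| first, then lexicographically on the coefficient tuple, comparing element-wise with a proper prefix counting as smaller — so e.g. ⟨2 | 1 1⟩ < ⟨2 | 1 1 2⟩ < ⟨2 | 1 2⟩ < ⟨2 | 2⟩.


|primitive collections| = 10. Relations:

  P = {1,4}:  v_{1} + v_{4} = v_{9}  ⇒ sig = ⟨2 | 1⟩
  P = {1,7}:  v_{1} + v_{7} = v_{4}  ⇒ sig = ⟨2 | 1⟩
  P = {6,8}:  v_{6} + v_{8} = v_{1}  ⇒ sig = ⟨2 | 1⟩
  P = {8,9}:  v_{8} + v_{9} = v_{2}  ⇒ sig = ⟨2 | 1⟩
  P = {2,6}:  v_{2} + v_{6} = v_{1} + v_{9}  ⇒ sig = ⟨2 | 1 1⟩
  P = {2,7}:  v_{2} + v_{7} = 2·v_{4} + v_{8}  ⇒ sig = ⟨2 | 1 2⟩
  P = {7,9}:  v_{7} + v_{9} = 2·v_{4}  ⇒ sig = ⟨2 | 2⟩
  P = {3,4,5}:  v_{3} + v_{4} + v_{5} = 0  ⇒ sig = ⟨3 | 0⟩
  P = {3,5,9}:  v_{3} + v_{5} + v_{9} = v_{1}  ⇒ sig = ⟨3 | 1⟩
  P = {2,3,5}:  v_{2} + v_{3} + v_{5} = v_{1} + v_{8}  ⇒ sig = ⟨3 | 1 1⟩

Signatures (|P|; sorted positive RHS coefficients), sorted:
[⟨2 | 1⟩, ⟨2 | 1⟩, ⟨2 | 1⟩, ⟨2 | 1⟩, ⟨2 | 1 1⟩, ⟨2 | 1 2⟩, ⟨2 | 2⟩, ⟨3 | 0⟩, ⟨3 | 1⟩, ⟨3 | 1 1⟩]


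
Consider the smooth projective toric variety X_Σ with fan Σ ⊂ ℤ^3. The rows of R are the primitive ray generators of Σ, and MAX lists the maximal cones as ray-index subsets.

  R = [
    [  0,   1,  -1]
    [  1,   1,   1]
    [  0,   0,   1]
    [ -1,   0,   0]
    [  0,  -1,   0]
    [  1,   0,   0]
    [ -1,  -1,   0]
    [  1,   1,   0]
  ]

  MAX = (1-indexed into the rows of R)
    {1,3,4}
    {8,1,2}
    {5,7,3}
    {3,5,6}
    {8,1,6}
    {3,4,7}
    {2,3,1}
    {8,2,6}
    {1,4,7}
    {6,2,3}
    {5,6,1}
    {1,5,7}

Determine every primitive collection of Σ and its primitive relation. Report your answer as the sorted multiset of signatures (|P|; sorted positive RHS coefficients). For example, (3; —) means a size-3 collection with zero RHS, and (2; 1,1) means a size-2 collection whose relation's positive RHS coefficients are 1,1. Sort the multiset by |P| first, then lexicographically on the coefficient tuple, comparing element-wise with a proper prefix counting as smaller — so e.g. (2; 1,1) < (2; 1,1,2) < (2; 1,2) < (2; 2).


14 minimal non-faces of Δ(Σ) (on 8 rays):

  P = {4,6}:  v_{4} + v_{6} = 0  →  sig = (2; —)
  P = {7,8}:  v_{7} + v_{8} = 0  →  sig = (2; —)
  P = {2,7}:  v_{2} + v_{7} = v_{3}  →  sig = (2; 1)
  P = {3,8}:  v_{3} + v_{8} = v_{2}  →  sig = (2; 1)
  P = {4,5}:  v_{4} + v_{5} = v_{7}  →  sig = (2; 1)
  P = {5,8}:  v_{5} + v_{8} = v_{6}  →  sig = (2; 1)
  P = {6,7}:  v_{6} + v_{7} = v_{5}  →  sig = (2; 1)
  P = {2,5}:  v_{2} + v_{5} = v_{3} + v_{6}  →  sig = (2; 1,1)
  P = {4,8}:  v_{4} + v_{8} = v_{1} + v_{3}  →  sig = (2; 1,1)
  P = {2,4}:  v_{2} + v_{4} = v_{1} + 2·v_{3}  →  sig = (2; 1,2)
  P = {1,3,5}:  v_{1} + v_{3} + v_{5} = 0  →  sig = (3; —)
  P = {1,3,6}:  v_{1} + v_{3} + v_{6} = v_{8}  →  sig = (3; 1)
  P = {1,3,7}:  v_{1} + v_{3} + v_{7} = v_{4}  →  sig = (3; 1)
  P = {1,2,6}:  v_{1} + v_{2} + v_{6} = 2·v_{8}  →  sig = (3; 2)

Hence PRS(X_Σ) =
    (2; —)
    (2; —)
    (2; 1)
    (2; 1)
    (2; 1)
    (2; 1)
    (2; 1)
    (2; 1,1)
    (2; 1,1)
    (2; 1,2)
    (3; —)
    (3; 1)
    (3; 1)
    (3; 2)


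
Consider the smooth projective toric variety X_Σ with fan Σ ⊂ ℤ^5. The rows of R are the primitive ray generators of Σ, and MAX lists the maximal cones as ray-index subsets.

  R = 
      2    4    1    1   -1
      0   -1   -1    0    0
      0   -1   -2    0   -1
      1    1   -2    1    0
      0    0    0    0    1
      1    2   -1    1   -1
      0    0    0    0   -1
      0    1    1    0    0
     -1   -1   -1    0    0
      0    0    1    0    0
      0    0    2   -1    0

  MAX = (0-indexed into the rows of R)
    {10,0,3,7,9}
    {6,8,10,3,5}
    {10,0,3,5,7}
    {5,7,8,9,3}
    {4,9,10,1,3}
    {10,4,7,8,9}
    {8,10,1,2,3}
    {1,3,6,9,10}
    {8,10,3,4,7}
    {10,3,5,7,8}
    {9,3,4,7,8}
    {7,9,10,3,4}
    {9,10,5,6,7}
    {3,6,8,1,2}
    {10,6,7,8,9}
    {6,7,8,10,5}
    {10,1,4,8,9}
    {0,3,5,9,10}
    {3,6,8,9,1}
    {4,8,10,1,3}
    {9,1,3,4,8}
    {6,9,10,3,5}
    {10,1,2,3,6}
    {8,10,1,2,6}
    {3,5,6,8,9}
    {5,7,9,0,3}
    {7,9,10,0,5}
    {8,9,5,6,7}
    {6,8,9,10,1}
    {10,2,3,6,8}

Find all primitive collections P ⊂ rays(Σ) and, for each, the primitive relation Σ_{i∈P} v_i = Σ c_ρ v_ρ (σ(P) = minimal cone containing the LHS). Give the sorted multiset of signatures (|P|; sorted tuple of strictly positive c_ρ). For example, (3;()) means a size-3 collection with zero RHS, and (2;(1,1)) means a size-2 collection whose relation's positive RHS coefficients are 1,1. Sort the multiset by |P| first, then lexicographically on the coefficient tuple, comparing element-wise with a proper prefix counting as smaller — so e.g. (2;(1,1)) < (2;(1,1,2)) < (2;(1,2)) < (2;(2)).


The 18 primitive collections of Σ (r=11, n=5):

  P = {1,7}:  v_{1} + v_{7} = 0  so sig = (2;())
  P = {4,6}:  v_{4} + v_{6} = 0  so sig = (2;())
  P = {0,8}:  v_{0} + v_{8} = v_{5} + v_{7}  so sig = (2;(1,1))
  P = {1,5}:  v_{1} + v_{5} = v_{3} + v_{6}  so sig = (2;(1,1))
  P = {2,9}:  v_{2} + v_{9} = v_{1} + v_{6}  so sig = (2;(1,1))
  P = {4,5}:  v_{4} + v_{5} = v_{3} + v_{7}  so sig = (2;(1,1))
  P = {0,1}:  v_{0} + v_{1} = v_{3} + v_{5} + v_{9} + v_{10}  so sig = (2;(1,1,1,1))
  P = {0,2}:  v_{0} + v_{2} = v_{3} + v_{5} + v_{6} + v_{10}  so sig = (2;(1,1,1,1))
  P = {2,4}:  v_{2} + v_{4} = v_{1} + v_{3} + v_{8} + v_{10}  so sig = (2;(1,1,1,1))
  P = {2,7}:  v_{2} + v_{7} = v_{3} + v_{6} + v_{8} + v_{10}  so sig = (2;(1,1,1,1))
  P = {0,6}:  v_{0} + v_{6} = 2·v_{5} + v_{9} + v_{10}  so sig = (2;(1,1,2))
  P = {0,4}:  v_{0} + v_{4} = 2·v_{3} + 2·v_{7} + v_{9} + v_{10}  so sig = (2;(1,1,2,2))
  P = {2,5}:  v_{2} + v_{5} = 2·v_{3} + 2·v_{6} + v_{8} + v_{10}  so sig = (2;(1,1,2,2))
  P = {3,6,7}:  v_{3} + v_{6} + v_{7} = v_{5}  so sig = (3;(1))
  P = {3,8,9,10}:  v_{3} + v_{8} + v_{9} + v_{10} = 0  so sig = (4;())
  P = {5,8,9,10}:  v_{5} + v_{8} + v_{9} + v_{10} = v_{6} + v_{7}  so sig = (4;(1,1))
  P = {1,3,6,8,10}:  v_{1} + v_{3} + v_{6} + v_{8} + v_{10} = v_{2}  so sig = (5;(1))
  P = {3,5,7,9,10}:  v_{3} + v_{5} + v_{7} + v_{9} + v_{10} = v_{0}  so sig = (5;(1))

Sorted signature multiset PRS(X):
    |P|=2: 13 collections, coeffs (), (), (1,1), (1,1), (1,1), (1,1), (1,1,1,1), (1,1,1,1), (1,1,1,1), (1,1,1,1), (1,1,2), (1,1,2,2), (1,1,2,2)
    |P|=3: 1 collection, coeffs (1)
    |P|=4: 2 collections, coeffs (), (1,1)
    |P|=5: 2 collections, coeffs (1), (1)


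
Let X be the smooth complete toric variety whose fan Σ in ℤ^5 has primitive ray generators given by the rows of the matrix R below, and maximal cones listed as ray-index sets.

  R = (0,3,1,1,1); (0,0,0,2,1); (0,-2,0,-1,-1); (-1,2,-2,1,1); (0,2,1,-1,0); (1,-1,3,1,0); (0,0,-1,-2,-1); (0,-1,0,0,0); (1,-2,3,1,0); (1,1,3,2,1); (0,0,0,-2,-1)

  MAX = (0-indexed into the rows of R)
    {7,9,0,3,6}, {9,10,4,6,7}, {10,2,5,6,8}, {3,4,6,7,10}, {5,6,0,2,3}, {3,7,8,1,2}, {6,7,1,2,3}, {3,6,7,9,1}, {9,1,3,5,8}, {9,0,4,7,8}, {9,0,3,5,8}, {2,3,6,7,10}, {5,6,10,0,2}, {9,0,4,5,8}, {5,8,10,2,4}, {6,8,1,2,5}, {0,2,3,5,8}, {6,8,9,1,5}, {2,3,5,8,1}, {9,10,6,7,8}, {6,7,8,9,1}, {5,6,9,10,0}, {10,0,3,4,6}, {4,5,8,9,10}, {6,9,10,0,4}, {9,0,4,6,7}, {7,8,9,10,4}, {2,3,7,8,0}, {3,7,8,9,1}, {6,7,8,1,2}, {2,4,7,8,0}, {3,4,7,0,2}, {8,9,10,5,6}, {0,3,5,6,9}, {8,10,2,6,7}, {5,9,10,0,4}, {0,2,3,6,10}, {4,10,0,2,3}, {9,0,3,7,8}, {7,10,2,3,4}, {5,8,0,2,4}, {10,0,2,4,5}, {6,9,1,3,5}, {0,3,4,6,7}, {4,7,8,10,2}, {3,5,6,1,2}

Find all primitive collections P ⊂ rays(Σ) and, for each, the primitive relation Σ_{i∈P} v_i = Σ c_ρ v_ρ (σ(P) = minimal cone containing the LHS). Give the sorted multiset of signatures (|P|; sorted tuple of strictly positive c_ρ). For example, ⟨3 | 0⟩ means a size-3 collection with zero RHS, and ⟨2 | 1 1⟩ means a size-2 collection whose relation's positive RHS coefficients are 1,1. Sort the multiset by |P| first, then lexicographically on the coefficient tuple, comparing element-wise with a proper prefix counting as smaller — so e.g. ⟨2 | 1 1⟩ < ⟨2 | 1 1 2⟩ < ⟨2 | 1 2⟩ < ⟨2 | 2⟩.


|primitive collections| = 19. Relations:

  {1,10}:  v_{1} + v_{10} = 0 ; sig = ⟨2 | 0⟩
  {2,9}:  v_{2} + v_{9} = v_{5} ; sig = ⟨2 | 1⟩
  {5,7}:  v_{5} + v_{7} = v_{8} ; sig = ⟨2 | 1⟩
  {0,1}:  v_{0} + v_{1} = v_{3} + v_{9} ; sig = ⟨2 | 1 1⟩
  {1,4}:  v_{1} + v_{4} = v_{0} + v_{7} ; sig = ⟨2 | 1 1⟩
  {3,6,8}:  v_{3} + v_{6} + v_{8} = 0 ; sig = ⟨3 | 0⟩
  {0,7,10}:  v_{0} + v_{7} + v_{10} = v_{4} ; sig = ⟨3 | 1⟩
  {3,9,10}:  v_{3} + v_{9} + v_{10} = v_{0} ; sig = ⟨3 | 1⟩
  {0,6,8}:  v_{0} + v_{6} + v_{8} = v_{9} + v_{10} ; sig = ⟨3 | 1 1⟩
  {0,8,10}:  v_{0} + v_{8} + v_{10} = v_{4} + v_{5} ; sig = ⟨3 | 1 1⟩
  {3,5,10}:  v_{3} + v_{5} + v_{10} = v_{0} + v_{2} ; sig = ⟨3 | 1 1⟩
  {3,8,10}:  v_{3} + v_{8} + v_{10} = v_{0} + v_{2} + v_{7} ; sig = ⟨3 | 1 1 1⟩
  {3,4,5}:  v_{3} + v_{4} + v_{5} = 2·v_{0} + v_{2} + v_{7} ; sig = ⟨3 | 1 1 2⟩
  {4,6,8}:  v_{4} + v_{6} + v_{8} = v_{7} + v_{9} + 2·v_{10} ; sig = ⟨3 | 1 1 2⟩
  {3,4,9}:  v_{3} + v_{4} + v_{9} = 2·v_{0} + v_{7} ; sig = ⟨3 | 1 2⟩
  {4,5,6}:  v_{4} + v_{5} + v_{6} = v_{9} + 2·v_{10} ; sig = ⟨3 | 1 2⟩
  {3,4,8}:  v_{3} + v_{4} + v_{8} = 2·v_{0} + v_{2} + 2·v_{7} ; sig = ⟨3 | 1 2 2⟩
  {2,4,6}:  v_{2} + v_{4} + v_{6} = 2·v_{10} ; sig = ⟨3 | 2⟩
  {0,2,6,7}:  v_{0} + v_{2} + v_{6} + v_{7} = v_{10} ; sig = ⟨4 | 1⟩

Hence PRS(X_Σ) =
{ ⟨2 | 0⟩,  ⟨2 | 1⟩ ×2,  ⟨2 | 1 1⟩ ×2,  ⟨3 | 0⟩,  ⟨3 | 1⟩ ×2,  ⟨3 | 1 1⟩ ×3,  ⟨3 | 1 1 1⟩,  ⟨3 | 1 1 2⟩ ×2,  ⟨3 | 1 2⟩ ×2,  ⟨3 | 1 2 2⟩,  ⟨3 | 2⟩,  ⟨4 | 1⟩ }


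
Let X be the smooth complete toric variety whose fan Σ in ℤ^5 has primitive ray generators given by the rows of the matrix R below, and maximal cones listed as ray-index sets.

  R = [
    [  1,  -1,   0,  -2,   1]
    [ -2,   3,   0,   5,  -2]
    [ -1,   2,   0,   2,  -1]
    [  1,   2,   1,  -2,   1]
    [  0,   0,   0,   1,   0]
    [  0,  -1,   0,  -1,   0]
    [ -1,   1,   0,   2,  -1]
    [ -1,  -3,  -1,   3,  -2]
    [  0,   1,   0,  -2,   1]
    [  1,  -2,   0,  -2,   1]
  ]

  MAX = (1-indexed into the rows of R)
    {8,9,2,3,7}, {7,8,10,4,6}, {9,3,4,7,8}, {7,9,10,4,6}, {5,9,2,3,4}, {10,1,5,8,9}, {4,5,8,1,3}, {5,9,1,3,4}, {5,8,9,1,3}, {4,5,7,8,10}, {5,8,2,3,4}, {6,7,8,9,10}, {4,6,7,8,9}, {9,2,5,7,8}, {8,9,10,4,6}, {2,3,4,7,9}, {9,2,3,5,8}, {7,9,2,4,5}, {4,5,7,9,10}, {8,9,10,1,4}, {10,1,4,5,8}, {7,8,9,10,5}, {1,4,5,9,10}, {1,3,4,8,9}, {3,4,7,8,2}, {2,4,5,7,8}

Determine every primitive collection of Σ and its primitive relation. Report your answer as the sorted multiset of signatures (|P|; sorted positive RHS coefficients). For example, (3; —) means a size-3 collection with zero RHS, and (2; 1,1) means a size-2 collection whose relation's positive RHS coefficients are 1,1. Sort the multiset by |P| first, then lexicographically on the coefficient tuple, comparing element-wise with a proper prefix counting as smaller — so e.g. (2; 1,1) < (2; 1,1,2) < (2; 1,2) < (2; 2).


12 collections generate NE(X_Σ); each relation:

  • {1,7}:  v_{1} + v_{7} = 0  ⇒ sig = (2; —)
  • {3,10}:  v_{3} + v_{10} = 0  ⇒ sig = (2; —)
  • {1,2}:  v_{1} + v_{2} = v_{3} + v_{5}  ⇒ sig = (2; 1,1)
  • {2,10}:  v_{2} + v_{10} = v_{5} + v_{7}  ⇒ sig = (2; 1,1)
  • {5,6}:  v_{5} + v_{6} = v_{7} + v_{10}  ⇒ sig = (2; 1,1)
  • {1,6}:  v_{1} + v_{6} = v_{4} + v_{8} + v_{9} + v_{10}  ⇒ sig = (2; 1,1,1,1)
  • {3,6}:  v_{3} + v_{6} = v_{4} + v_{7} + v_{8} + v_{9}  ⇒ sig = (2; 1,1,1,1)
  • {2,6}:  v_{2} + v_{6} = 2·v_{7}  ⇒ sig = (2; 2)
  • {3,5,7}:  v_{3} + v_{5} + v_{7} = v_{2}  ⇒ sig = (3; 1)
  • {4,5,8,9}:  v_{4} + v_{5} + v_{8} + v_{9} = 0  ⇒ sig = (4; —)
  • {2,4,8,9}:  v_{2} + v_{4} + v_{8} + v_{9} = v_{3} + v_{7}  ⇒ sig = (4; 1,1)
  • {4,7,8,9,10}:  v_{4} + v_{7} + v_{8} + v_{9} + v_{10} = v_{6}  ⇒ sig = (5; 1)

Sorted signature multiset PRS(X):
[(2; —), (2; —), (2; 1,1), (2; 1,1), (2; 1,1), (2; 1,1,1,1), (2; 1,1,1,1), (2; 2), (3; 1), (4; —), (4; 1,1), (5; 1)]


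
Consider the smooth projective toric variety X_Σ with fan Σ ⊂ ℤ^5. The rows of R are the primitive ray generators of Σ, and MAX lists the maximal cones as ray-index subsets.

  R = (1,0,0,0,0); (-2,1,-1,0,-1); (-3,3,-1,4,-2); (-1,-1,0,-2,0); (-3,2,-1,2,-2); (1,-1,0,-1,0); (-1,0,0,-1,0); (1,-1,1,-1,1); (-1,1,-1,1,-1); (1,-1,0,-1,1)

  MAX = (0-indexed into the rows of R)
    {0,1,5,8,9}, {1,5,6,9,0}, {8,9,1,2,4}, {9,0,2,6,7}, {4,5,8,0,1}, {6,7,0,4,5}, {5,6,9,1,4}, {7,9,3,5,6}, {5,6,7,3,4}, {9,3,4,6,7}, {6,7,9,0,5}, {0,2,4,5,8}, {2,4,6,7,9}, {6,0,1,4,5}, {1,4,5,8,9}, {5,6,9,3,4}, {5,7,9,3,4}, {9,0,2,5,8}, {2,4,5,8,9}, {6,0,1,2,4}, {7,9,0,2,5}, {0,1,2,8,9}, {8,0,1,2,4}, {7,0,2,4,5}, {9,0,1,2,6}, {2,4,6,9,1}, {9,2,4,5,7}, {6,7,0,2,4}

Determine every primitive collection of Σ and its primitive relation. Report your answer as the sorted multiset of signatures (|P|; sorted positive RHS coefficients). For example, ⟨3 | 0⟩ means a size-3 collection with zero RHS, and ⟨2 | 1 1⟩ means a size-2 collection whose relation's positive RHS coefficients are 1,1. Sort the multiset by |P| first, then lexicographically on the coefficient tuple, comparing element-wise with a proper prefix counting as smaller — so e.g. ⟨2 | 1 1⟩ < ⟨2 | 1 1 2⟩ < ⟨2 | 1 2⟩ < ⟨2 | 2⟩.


Δ(Σ) — 10 vertices, 11 min non-faces:

  P = {7,8}:  v_{7} + v_{8} = 0 — sig = ⟨2 | 0⟩
  P = {1,7}:  v_{1} + v_{7} = v_{6} — sig = ⟨2 | 1⟩
  P = {6,8}:  v_{6} + v_{8} = v_{1} — sig = ⟨2 | 1⟩
  P = {0,3}:  v_{0} + v_{3} = v_{5} + v_{6} — sig = ⟨2 | 1 1⟩
  P = {3,8}:  v_{3} + v_{8} = v_{4} + v_{5} + v_{6} + v_{9} — sig = ⟨2 | 1 1 1 1⟩
  P = {1,3}:  v_{1} + v_{3} = v_{4} + v_{5} + 2·v_{6} + v_{9} — sig = ⟨2 | 1 1 1 2⟩
  P = {2,3}:  v_{2} + v_{3} = 2·v_{4} + v_{7} + v_{9} — sig = ⟨2 | 1 1 2⟩
  P = {0,4,9}:  v_{0} + v_{4} + v_{9} = v_{8} — sig = ⟨3 | 1⟩
  P = {2,5,6}:  v_{2} + v_{5} + v_{6} = v_{4} — sig = ⟨3 | 1⟩
  P = {1,2,5}:  v_{1} + v_{2} + v_{5} = v_{4} + v_{8} — sig = ⟨3 | 1 1⟩
  P = {4,5,6,7,9}:  v_{4} + v_{5} + v_{6} + v_{7} + v_{9} = v_{3} — sig = ⟨5 | 1⟩

Sorted signature multiset PRS(X):
{ ⟨2 | 0⟩,  ⟨2 | 1⟩ ×2,  ⟨2 | 1 1⟩,  ⟨2 | 1 1 1 1⟩,  ⟨2 | 1 1 1 2⟩,  ⟨2 | 1 1 2⟩,  ⟨3 | 1⟩ ×2,  ⟨3 | 1 1⟩,  ⟨5 | 1⟩ }


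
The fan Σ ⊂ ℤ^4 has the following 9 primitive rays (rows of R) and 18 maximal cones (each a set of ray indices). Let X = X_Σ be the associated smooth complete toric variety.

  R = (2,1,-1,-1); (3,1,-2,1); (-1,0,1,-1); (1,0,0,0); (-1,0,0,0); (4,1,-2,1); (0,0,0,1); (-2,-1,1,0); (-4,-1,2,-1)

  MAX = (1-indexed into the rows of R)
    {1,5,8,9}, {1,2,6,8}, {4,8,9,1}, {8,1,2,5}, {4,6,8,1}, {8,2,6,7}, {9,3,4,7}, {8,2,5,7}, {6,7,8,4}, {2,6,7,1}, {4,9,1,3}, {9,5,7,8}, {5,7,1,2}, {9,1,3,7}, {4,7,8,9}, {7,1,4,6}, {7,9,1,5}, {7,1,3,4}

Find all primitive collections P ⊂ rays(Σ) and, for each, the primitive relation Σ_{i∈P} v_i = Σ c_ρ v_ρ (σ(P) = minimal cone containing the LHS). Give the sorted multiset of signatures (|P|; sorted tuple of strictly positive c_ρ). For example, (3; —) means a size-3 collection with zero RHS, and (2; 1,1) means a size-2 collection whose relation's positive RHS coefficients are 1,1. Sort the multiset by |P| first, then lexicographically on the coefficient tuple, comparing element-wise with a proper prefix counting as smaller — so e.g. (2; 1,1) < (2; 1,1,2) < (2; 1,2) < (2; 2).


11 collections generate NE(X_Σ); each relation:

  P={4,5}:  v_{4} + v_{5} = 0  ⟹  sig = (2; —)
  P={6,9}:  v_{6} + v_{9} = 0  ⟹  sig = (2; —)
  P={2,4}:  v_{2} + v_{4} = v_{6}  ⟹  sig = (2; 1)
  P={2,9}:  v_{2} + v_{9} = v_{5}  ⟹  sig = (2; 1)
  P={5,6}:  v_{5} + v_{6} = v_{2}  ⟹  sig = (2; 1)
  P={2,3}:  v_{2} + v_{3} = v_{1} + v_{7}  ⟹  sig = (2; 1,1)
  P={3,8}:  v_{3} + v_{8} = v_{4} + v_{9}  ⟹  sig = (2; 1,1)
  P={3,5}:  v_{3} + v_{5} = v_{1} + v_{7} + v_{9}  ⟹  sig = (2; 1,1,1)
  P={3,6}:  v_{3} + v_{6} = v_{1} + v_{4} + v_{7}  ⟹  sig = (2; 1,1,1)
  P={1,7,8}:  v_{1} + v_{7} + v_{8} = 0  ⟹  sig = (3; —)
  P={1,4,7,9}:  v_{1} + v_{4} + v_{7} + v_{9} = v_{3}  ⟹  sig = (4; 1)

Signatures (|P|; sorted positive RHS coefficients), sorted:
[(2; —), (2; —), (2; 1), (2; 1), (2; 1), (2; 1,1), (2; 1,1), (2; 1,1,1), (2; 1,1,1), (3; —), (4; 1)]


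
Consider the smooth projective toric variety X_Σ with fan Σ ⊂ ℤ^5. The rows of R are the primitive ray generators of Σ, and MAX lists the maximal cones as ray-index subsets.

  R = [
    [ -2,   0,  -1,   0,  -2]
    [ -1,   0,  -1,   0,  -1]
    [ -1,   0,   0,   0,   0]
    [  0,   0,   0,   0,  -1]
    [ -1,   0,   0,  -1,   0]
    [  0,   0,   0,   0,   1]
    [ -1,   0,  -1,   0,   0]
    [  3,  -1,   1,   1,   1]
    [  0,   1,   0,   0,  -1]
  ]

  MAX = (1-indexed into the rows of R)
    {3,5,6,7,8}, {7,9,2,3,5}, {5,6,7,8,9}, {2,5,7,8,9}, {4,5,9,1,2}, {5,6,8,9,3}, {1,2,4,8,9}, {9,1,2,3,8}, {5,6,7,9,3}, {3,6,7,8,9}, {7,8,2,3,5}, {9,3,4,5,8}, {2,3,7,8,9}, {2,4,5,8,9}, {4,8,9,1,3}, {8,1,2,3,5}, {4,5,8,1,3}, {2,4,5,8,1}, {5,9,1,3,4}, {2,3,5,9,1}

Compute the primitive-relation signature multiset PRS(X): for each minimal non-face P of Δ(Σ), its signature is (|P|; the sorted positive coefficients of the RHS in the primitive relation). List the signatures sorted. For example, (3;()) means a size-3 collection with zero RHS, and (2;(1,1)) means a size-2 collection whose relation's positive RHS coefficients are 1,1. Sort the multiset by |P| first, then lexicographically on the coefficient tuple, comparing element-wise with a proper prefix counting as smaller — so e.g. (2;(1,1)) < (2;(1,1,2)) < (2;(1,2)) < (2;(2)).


Minimal non-faces — 9 found among 9 rays, 20 max cones:

  {4,6}:  v_{4} + v_{6} = 0  →  sig = (2;())
  {2,6}:  v_{2} + v_{6} = v_{7}  →  sig = (2;(1))
  {4,7}:  v_{4} + v_{7} = v_{2}  →  sig = (2;(1))
  {1,6}:  v_{1} + v_{6} = v_{2} + v_{3}  →  sig = (2;(1,1))
  {1,7}:  v_{1} + v_{7} = 2·v_{2} + v_{3}  →  sig = (2;(1,2))
  {2,3,4}:  v_{2} + v_{3} + v_{4} = v_{1}  →  sig = (3;(1))
  {1,5,8,9}:  v_{1} + v_{5} + v_{8} + v_{9} = 2·v_{4}  →  sig = (4;(2))
  {3,5,7,8,9}:  v_{3} + v_{5} + v_{7} + v_{8} + v_{9} = 0  →  sig = (5;())
  {2,3,5,8,9}:  v_{2} + v_{3} + v_{5} + v_{8} + v_{9} = v_{4}  →  sig = (5;(1))

Sorted signature multiset PRS(X):
    |P|=2: 5 collections, coeffs (), (1), (1), (1,1), (1,2)
    |P|=3: 1 collection, coeffs (1)
    |P|=4: 1 collection, coeffs (2)
    |P|=5: 2 collections, coeffs (), (1)


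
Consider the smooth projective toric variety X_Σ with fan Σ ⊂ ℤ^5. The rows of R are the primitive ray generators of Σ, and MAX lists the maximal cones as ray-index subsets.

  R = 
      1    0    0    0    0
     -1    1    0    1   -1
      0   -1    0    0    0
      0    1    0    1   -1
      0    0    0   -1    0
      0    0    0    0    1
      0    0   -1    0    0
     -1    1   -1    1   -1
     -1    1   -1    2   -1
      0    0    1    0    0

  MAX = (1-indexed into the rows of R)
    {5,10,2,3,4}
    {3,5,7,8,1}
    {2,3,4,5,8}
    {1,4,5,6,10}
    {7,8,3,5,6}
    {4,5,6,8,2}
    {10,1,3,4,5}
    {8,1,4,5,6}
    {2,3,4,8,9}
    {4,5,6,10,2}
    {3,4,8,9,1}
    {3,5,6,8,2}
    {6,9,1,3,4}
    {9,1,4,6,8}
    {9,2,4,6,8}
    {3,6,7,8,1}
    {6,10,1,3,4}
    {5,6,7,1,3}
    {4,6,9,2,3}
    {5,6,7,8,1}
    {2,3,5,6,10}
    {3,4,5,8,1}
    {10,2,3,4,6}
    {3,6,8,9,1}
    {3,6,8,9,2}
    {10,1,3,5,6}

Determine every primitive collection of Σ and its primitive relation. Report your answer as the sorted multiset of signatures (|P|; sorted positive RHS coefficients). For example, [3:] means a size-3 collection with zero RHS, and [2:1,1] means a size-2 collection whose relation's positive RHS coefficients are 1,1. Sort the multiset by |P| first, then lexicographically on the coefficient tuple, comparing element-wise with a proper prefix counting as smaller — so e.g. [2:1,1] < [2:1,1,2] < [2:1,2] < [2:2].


Δ(Σ) — 10 vertices, 11 min non-faces:

  P = {7,10}:  v_{7} + v_{10} = 0 — sig = [2:]
  P = {1,2}:  v_{1} + v_{2} = v_{4} — sig = [2:1]
  P = {2,7}:  v_{2} + v_{7} = v_{8} — sig = [2:1]
  P = {5,9}:  v_{5} + v_{9} = v_{8} — sig = [2:1]
  P = {8,10}:  v_{8} + v_{10} = v_{2} — sig = [2:1]
  P = {4,7}:  v_{4} + v_{7} = v_{1} + v_{8} — sig = [2:1,1]
  P = {9,10}:  v_{9} + v_{10} = v_{2} + v_{3} + v_{4} + v_{6} — sig = [2:1,1,1,1]
  P = {7,9}:  v_{7} + v_{9} = v_{1} + v_{3} + v_{6} + 2·v_{8} — sig = [2:1,1,1,2]
  P = {3,4,5,6}:  v_{3} + v_{4} + v_{5} + v_{6} = 0 — sig = [4:]
  P = {3,4,6,8}:  v_{3} + v_{4} + v_{6} + v_{8} = v_{9} — sig = [4:1]
  P = {1,3,5,6,8}:  v_{1} + v_{3} + v_{5} + v_{6} + v_{8} = v_{7} — sig = [5:1]

Signatures (|P|; sorted positive RHS coefficients), sorted:
    [2:]
    [2:1]
    [2:1]
    [2:1]
    [2:1]
    [2:1,1]
    [2:1,1,1,1]
    [2:1,1,1,2]
    [4:]
    [4:1]
    [5:1]


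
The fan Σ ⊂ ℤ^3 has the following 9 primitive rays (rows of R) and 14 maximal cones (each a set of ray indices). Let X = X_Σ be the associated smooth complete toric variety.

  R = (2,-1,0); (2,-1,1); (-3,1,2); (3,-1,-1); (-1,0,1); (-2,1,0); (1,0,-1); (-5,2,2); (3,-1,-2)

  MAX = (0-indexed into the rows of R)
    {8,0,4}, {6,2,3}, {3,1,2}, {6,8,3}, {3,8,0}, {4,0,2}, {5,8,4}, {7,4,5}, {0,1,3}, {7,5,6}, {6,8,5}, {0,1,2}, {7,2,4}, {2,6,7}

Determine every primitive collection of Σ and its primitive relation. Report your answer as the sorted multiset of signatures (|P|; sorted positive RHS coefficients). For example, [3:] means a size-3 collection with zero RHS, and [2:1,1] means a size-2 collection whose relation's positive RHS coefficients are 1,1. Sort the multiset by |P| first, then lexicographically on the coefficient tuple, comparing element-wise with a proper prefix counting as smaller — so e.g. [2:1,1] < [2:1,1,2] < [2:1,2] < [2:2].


Δ(Σ) — 9 vertices, 16 min non-faces:

  {0,5}:  v_{0} + v_{5} = 0 — sig = [2:]
  {2,8}:  v_{2} + v_{8} = 0 — sig = [2:]
  {4,6}:  v_{4} + v_{6} = 0 — sig = [2:]
  {0,6}:  v_{0} + v_{6} = v_{3} — sig = [2:1]
  {0,7}:  v_{0} + v_{7} = v_{2} — sig = [2:1]
  {2,5}:  v_{2} + v_{5} = v_{7} — sig = [2:1]
  {3,4}:  v_{3} + v_{4} = v_{0} — sig = [2:1]
  {3,5}:  v_{3} + v_{5} = v_{6} — sig = [2:1]
  {7,8}:  v_{7} + v_{8} = v_{5} — sig = [2:1]
  {1,5}:  v_{1} + v_{5} = v_{2} + v_{3} — sig = [2:1,1]
  {1,8}:  v_{1} + v_{8} = v_{0} + v_{3} — sig = [2:1,1]
  {3,7}:  v_{3} + v_{7} = v_{2} + v_{6} — sig = [2:1,1]
  {1,4}:  v_{1} + v_{4} = 2·v_{0} + v_{2} — sig = [2:1,2]
  {1,6}:  v_{1} + v_{6} = v_{2} + 2·v_{3} — sig = [2:1,2]
  {1,7}:  v_{1} + v_{7} = 2·v_{2} + v_{3} — sig = [2:1,2]
  {0,2,3}:  v_{0} + v_{2} + v_{3} = v_{1} — sig = [3:1]

Hence PRS(X_Σ) =
{ [2:] ×3,  [2:1] ×6,  [2:1,1] ×3,  [2:1,2] ×3,  [3:1] }


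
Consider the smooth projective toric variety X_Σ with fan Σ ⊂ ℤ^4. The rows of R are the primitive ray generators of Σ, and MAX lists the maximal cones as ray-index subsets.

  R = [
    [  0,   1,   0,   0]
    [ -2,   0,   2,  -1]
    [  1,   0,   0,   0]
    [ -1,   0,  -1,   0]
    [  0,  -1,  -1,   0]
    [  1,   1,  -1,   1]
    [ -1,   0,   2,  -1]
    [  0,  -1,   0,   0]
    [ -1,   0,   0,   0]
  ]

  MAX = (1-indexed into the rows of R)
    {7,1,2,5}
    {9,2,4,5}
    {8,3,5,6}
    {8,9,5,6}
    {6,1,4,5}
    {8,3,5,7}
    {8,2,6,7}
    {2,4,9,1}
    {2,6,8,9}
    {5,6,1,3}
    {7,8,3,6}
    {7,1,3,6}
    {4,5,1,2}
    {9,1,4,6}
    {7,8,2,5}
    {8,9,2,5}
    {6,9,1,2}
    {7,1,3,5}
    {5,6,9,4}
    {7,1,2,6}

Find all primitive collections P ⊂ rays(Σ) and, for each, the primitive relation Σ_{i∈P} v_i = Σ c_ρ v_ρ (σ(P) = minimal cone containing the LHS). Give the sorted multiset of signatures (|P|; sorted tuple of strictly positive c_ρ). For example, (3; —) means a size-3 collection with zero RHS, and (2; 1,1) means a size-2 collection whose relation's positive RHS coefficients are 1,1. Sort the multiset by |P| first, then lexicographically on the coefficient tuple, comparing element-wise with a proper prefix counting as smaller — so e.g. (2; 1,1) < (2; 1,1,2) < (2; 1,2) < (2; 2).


The 11 primitive collections of Σ (r=9, n=4):

  P = {1,8}:  v_{1} + v_{8} = 0 ; sig = (2; —)
  P = {3,9}:  v_{3} + v_{9} = 0 ; sig = (2; —)
  P = {2,3}:  v_{2} + v_{3} = v_{7} ; sig = (2; 1)
  P = {7,9}:  v_{7} + v_{9} = v_{2} ; sig = (2; 1)
  P = {3,4}:  v_{3} + v_{4} = v_{1} + v_{5} ; sig = (2; 1,1)
  P = {4,8}:  v_{4} + v_{8} = v_{5} + v_{9} ; sig = (2; 1,1)
  P = {4,7}:  v_{4} + v_{7} = v_{1} + v_{2} + v_{5} ; sig = (2; 1,1,1)
  P = {5,6,7}:  v_{5} + v_{6} + v_{7} = 0 ; sig = (3; —)
  P = {1,5,9}:  v_{1} + v_{5} + v_{9} = v_{4} ; sig = (3; 1)
  P = {2,5,6}:  v_{2} + v_{5} + v_{6} = v_{9} ; sig = (3; 1)
  P = {2,4,6}:  v_{2} + v_{4} + v_{6} = v_{1} + 2·v_{9} ; sig = (3; 1,2)

Signatures (|P|; sorted positive RHS coefficients), sorted:
    |P|=2: 7 collections, coeffs (), (), (1), (1), (1,1), (1,1), (1,1,1)
    |P|=3: 4 collections, coeffs (), (1), (1), (1,2)
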